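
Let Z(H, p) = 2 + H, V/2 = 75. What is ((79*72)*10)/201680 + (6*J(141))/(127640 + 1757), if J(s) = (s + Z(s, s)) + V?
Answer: 98565951/326209837 ≈ 0.30216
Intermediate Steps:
V = 150 (V = 2*75 = 150)
J(s) = 152 + 2*s (J(s) = (s + (2 + s)) + 150 = (2 + 2*s) + 150 = 152 + 2*s)
((79*72)*10)/201680 + (6*J(141))/(127640 + 1757) = ((79*72)*10)/201680 + (6*(152 + 2*141))/(127640 + 1757) = (5688*10)*(1/201680) + (6*(152 + 282))/129397 = 56880*(1/201680) + (6*434)*(1/129397) = 711/2521 + 2604*(1/129397) = 711/2521 + 2604/129397 = 98565951/326209837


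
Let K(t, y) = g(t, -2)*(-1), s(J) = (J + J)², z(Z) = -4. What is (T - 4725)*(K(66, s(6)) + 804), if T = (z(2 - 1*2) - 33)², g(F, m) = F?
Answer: -2476728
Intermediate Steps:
s(J) = 4*J² (s(J) = (2*J)² = 4*J²)
K(t, y) = -t (K(t, y) = t*(-1) = -t)
T = 1369 (T = (-4 - 33)² = (-37)² = 1369)
(T - 4725)*(K(66, s(6)) + 804) = (1369 - 4725)*(-1*66 + 804) = -3356*(-66 + 804) = -3356*738 = -2476728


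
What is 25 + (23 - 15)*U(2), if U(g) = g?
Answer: 41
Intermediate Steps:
25 + (23 - 15)*U(2) = 25 + (23 - 15)*2 = 25 + 8*2 = 25 + 16 = 41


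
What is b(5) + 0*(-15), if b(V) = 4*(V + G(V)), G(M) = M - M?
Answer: 20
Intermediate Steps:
G(M) = 0
b(V) = 4*V (b(V) = 4*(V + 0) = 4*V)
b(5) + 0*(-15) = 4*5 + 0*(-15) = 20 + 0 = 20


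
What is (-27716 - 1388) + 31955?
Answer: 2851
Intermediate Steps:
(-27716 - 1388) + 31955 = -29104 + 31955 = 2851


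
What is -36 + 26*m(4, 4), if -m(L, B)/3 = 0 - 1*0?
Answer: -36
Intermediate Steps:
m(L, B) = 0 (m(L, B) = -3*(0 - 1*0) = -3*(0 + 0) = -3*0 = 0)
-36 + 26*m(4, 4) = -36 + 26*0 = -36 + 0 = -36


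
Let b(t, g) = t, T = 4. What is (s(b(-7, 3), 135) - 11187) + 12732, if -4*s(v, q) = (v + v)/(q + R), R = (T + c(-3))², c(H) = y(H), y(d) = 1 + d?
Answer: 429517/278 ≈ 1545.0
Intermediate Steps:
c(H) = 1 + H
R = 4 (R = (4 + (1 - 3))² = (4 - 2)² = 2² = 4)
s(v, q) = -v/(2*(4 + q)) (s(v, q) = -(v + v)/(4*(q + 4)) = -2*v/(4*(4 + q)) = -v/(2*(4 + q)))
(s(b(-7, 3), 135) - 11187) + 12732 = (-1*(-7)/(8 + 2*135) - 11187) + 12732 = (-1*(-7)/(8 + 270) - 11187) + 12732 = (-1*(-7)/278 - 11187) + 12732 = (-1*(-7)*1/278 - 11187) + 12732 = (7/278 - 11187) + 12732 = -3109979/278 + 12732 = 429517/278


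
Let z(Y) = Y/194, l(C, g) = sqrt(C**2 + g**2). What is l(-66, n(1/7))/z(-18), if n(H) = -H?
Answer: -97*sqrt(213445)/63 ≈ -711.33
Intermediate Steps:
z(Y) = Y/194 (z(Y) = Y*(1/194) = Y/194)
l(-66, n(1/7))/z(-18) = sqrt((-66)**2 + (-1/7)**2)/(((1/194)*(-18))) = sqrt(4356 + (-1*1/7)**2)/(-9/97) = sqrt(4356 + (-1/7)**2)*(-97/9) = sqrt(4356 + 1/49)*(-97/9) = sqrt(213445/49)*(-97/9) = (sqrt(213445)/7)*(-97/9) = -97*sqrt(213445)/63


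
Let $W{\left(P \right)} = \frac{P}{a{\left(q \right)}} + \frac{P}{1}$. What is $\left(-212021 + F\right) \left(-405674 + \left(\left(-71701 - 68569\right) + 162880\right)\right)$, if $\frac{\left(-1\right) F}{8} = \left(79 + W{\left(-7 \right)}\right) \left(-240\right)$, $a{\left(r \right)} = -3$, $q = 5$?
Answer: $26546718264$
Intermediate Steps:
$W{\left(P \right)} = \frac{2 P}{3}$ ($W{\left(P \right)} = \frac{P}{-3} + \frac{P}{1} = P \left(- \frac{1}{3}\right) + P 1 = - \frac{P}{3} + P = \frac{2 P}{3}$)
$F = 142720$ ($F = - 8 \left(79 + \frac{2}{3} \left(-7\right)\right) \left(-240\right) = - 8 \left(79 - \frac{14}{3}\right) \left(-240\right) = - 8 \cdot \frac{223}{3} \left(-240\right) = \left(-8\right) \left(-17840\right) = 142720$)
$\left(-212021 + F\right) \left(-405674 + \left(\left(-71701 - 68569\right) + 162880\right)\right) = \left(-212021 + 142720\right) \left(-405674 + \left(\left(-71701 - 68569\right) + 162880\right)\right) = - 69301 \left(-405674 + \left(-140270 + 162880\right)\right) = - 69301 \left(-405674 + 22610\right) = \left(-69301\right) \left(-383064\right) = 26546718264$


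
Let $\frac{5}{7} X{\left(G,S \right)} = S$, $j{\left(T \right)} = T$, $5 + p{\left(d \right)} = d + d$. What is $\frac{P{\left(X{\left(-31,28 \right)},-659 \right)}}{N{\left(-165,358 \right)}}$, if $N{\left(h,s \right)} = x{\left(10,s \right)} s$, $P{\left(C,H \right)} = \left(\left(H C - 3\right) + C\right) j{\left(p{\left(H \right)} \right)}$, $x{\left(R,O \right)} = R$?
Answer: $\frac{170644509}{17900} \approx 9533.2$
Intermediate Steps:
$p{\left(d \right)} = -5 + 2 d$ ($p{\left(d \right)} = -5 + \left(d + d\right) = -5 + 2 d$)
$X{\left(G,S \right)} = \frac{7 S}{5}$
$P{\left(C,H \right)} = \left(-5 + 2 H\right) \left(-3 + C + C H\right)$ ($P{\left(C,H \right)} = \left(\left(H C - 3\right) + C\right) \left(-5 + 2 H\right) = \left(\left(C H - 3\right) + C\right) \left(-5 + 2 H\right) = \left(\left(-3 + C H\right) + C\right) \left(-5 + 2 H\right) = \left(-3 + C + C H\right) \left(-5 + 2 H\right) = \left(-5 + 2 H\right) \left(-3 + C + C H\right)$)
$N{\left(h,s \right)} = 10 s$
$\frac{P{\left(X{\left(-31,28 \right)},-659 \right)}}{N{\left(-165,358 \right)}} = \frac{\left(-5 + 2 \left(-659\right)\right) \left(-3 + \frac{7}{5} \cdot 28 + \frac{7}{5} \cdot 28 \left(-659\right)\right)}{10 \cdot 358} = \frac{\left(-5 - 1318\right) \left(-3 + \frac{196}{5} + \frac{196}{5} \left(-659\right)\right)}{3580} = - 1323 \left(-3 + \frac{196}{5} - \frac{129164}{5}\right) \frac{1}{3580} = \left(-1323\right) \left(- \frac{128983}{5}\right) \frac{1}{3580} = \frac{170644509}{5} \cdot \frac{1}{3580} = \frac{170644509}{17900}$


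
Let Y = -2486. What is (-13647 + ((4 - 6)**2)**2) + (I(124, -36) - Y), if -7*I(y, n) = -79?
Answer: -77936/7 ≈ -11134.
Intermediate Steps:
I(y, n) = 79/7 (I(y, n) = -1/7*(-79) = 79/7)
(-13647 + ((4 - 6)**2)**2) + (I(124, -36) - Y) = (-13647 + ((4 - 6)**2)**2) + (79/7 - 1*(-2486)) = (-13647 + ((-2)**2)**2) + (79/7 + 2486) = (-13647 + 4**2) + 17481/7 = (-13647 + 16) + 17481/7 = -13631 + 17481/7 = -77936/7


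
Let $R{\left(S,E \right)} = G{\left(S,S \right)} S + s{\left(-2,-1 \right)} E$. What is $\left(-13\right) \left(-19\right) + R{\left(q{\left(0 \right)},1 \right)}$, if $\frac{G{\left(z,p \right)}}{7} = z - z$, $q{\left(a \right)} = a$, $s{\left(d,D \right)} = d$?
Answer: $245$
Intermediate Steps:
$G{\left(z,p \right)} = 0$ ($G{\left(z,p \right)} = 7 \left(z - z\right) = 7 \cdot 0 = 0$)
$R{\left(S,E \right)} = - 2 E$ ($R{\left(S,E \right)} = 0 S - 2 E = 0 - 2 E = - 2 E$)
$\left(-13\right) \left(-19\right) + R{\left(q{\left(0 \right)},1 \right)} = \left(-13\right) \left(-19\right) - 2 = 247 - 2 = 245$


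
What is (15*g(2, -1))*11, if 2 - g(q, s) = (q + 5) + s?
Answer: -660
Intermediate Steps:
g(q, s) = -3 - q - s (g(q, s) = 2 - ((q + 5) + s) = 2 - ((5 + q) + s) = 2 - (5 + q + s) = 2 + (-5 - q - s) = -3 - q - s)
(15*g(2, -1))*11 = (15*(-3 - 1*2 - 1*(-1)))*11 = (15*(-3 - 2 + 1))*11 = (15*(-4))*11 = -60*11 = -660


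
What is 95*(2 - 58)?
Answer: -5320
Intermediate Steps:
95*(2 - 58) = 95*(-56) = -5320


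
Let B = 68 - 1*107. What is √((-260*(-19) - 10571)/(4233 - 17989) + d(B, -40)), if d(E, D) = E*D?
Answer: 3*√8202011561/6878 ≈ 39.502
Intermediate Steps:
B = -39 (B = 68 - 107 = -39)
d(E, D) = D*E
√((-260*(-19) - 10571)/(4233 - 17989) + d(B, -40)) = √((-260*(-19) - 10571)/(4233 - 17989) - 40*(-39)) = √((4940 - 10571)/(-13756) + 1560) = √(-5631*(-1/13756) + 1560) = √(5631/13756 + 1560) = √(21464991/13756) = 3*√8202011561/6878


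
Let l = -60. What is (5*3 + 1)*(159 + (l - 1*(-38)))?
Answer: 2192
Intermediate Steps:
(5*3 + 1)*(159 + (l - 1*(-38))) = (5*3 + 1)*(159 + (-60 - 1*(-38))) = (15 + 1)*(159 + (-60 + 38)) = 16*(159 - 22) = 16*137 = 2192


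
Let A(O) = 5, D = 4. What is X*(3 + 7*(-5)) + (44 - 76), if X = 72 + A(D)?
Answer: -2496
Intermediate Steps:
X = 77 (X = 72 + 5 = 77)
X*(3 + 7*(-5)) + (44 - 76) = 77*(3 + 7*(-5)) + (44 - 76) = 77*(3 - 35) - 32 = 77*(-32) - 32 = -2464 - 32 = -2496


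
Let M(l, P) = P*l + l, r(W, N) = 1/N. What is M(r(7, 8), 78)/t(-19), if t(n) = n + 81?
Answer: 79/496 ≈ 0.15927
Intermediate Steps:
t(n) = 81 + n
M(l, P) = l + P*l
M(r(7, 8), 78)/t(-19) = ((1 + 78)/8)/(81 - 19) = ((1/8)*79)/62 = (79/8)*(1/62) = 79/496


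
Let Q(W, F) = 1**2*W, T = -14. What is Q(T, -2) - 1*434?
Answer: -448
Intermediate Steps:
Q(W, F) = W (Q(W, F) = 1*W = W)
Q(T, -2) - 1*434 = -14 - 1*434 = -14 - 434 = -448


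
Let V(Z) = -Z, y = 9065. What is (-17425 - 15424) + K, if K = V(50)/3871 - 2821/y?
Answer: -23524550724/716135 ≈ -32849.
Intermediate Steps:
K = -232109/716135 (K = -1*50/3871 - 2821/9065 = -50*1/3871 - 2821*1/9065 = -50/3871 - 403/1295 = -232109/716135 ≈ -0.32411)
(-17425 - 15424) + K = (-17425 - 15424) - 232109/716135 = -32849 - 232109/716135 = -23524550724/716135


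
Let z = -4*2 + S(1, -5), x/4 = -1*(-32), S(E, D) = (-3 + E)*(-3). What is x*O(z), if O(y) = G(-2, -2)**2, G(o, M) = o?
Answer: 512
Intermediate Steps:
S(E, D) = 9 - 3*E
x = 128 (x = 4*(-1*(-32)) = 4*32 = 128)
z = -2 (z = -4*2 + (9 - 3*1) = -8 + (9 - 3) = -8 + 6 = -2)
O(y) = 4 (O(y) = (-2)**2 = 4)
x*O(z) = 128*4 = 512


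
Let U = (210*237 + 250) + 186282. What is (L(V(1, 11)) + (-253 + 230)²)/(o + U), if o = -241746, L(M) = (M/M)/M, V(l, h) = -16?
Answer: -8463/87104 ≈ -0.097160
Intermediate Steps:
U = 236302 (U = (49770 + 250) + 186282 = 50020 + 186282 = 236302)
L(M) = 1/M
(L(V(1, 11)) + (-253 + 230)²)/(o + U) = (1/(-16) + (-253 + 230)²)/(-241746 + 236302) = (-1/16 + (-23)²)/(-5444) = (-1/16 + 529)*(-1/5444) = (8463/16)*(-1/5444) = -8463/87104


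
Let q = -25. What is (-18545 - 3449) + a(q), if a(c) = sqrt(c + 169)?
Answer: -21982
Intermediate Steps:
a(c) = sqrt(169 + c)
(-18545 - 3449) + a(q) = (-18545 - 3449) + sqrt(169 - 25) = -21994 + sqrt(144) = -21994 + 12 = -21982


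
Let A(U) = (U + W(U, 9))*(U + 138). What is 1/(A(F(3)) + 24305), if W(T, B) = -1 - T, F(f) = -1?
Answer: 1/24168 ≈ 4.1377e-5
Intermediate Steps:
A(U) = -138 - U (A(U) = (U + (-1 - U))*(U + 138) = -(138 + U) = -138 - U)
1/(A(F(3)) + 24305) = 1/((-138 - 1*(-1)) + 24305) = 1/((-138 + 1) + 24305) = 1/(-137 + 24305) = 1/24168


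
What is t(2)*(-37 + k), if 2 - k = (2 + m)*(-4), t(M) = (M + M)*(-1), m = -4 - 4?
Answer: 236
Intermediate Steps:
m = -8
t(M) = -2*M (t(M) = (2*M)*(-1) = -2*M)
k = -22 (k = 2 - (2 - 8)*(-4) = 2 - (-6)*(-4) = 2 - 1*24 = 2 - 24 = -22)
t(2)*(-37 + k) = (-2*2)*(-37 - 22) = -4*(-59) = 236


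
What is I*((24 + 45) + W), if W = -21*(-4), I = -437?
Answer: -66861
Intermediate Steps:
W = 84
I*((24 + 45) + W) = -437*((24 + 45) + 84) = -437*(69 + 84) = -437*153 = -66861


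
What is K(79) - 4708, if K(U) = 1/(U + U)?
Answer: -743863/158 ≈ -4708.0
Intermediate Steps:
K(U) = 1/(2*U)
K(79) - 4708 = (½)/79 - 4708 = (½)*(1/79) - 4708 = 1/158 - 4708 = -743863/158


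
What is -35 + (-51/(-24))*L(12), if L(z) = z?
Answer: -19/2 ≈ -9.5000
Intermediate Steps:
-35 + (-51/(-24))*L(12) = -35 - 51/(-24)*12 = -35 - 51*(-1/24)*12 = -35 + (17/8)*12 = -35 + 51/2 = -19/2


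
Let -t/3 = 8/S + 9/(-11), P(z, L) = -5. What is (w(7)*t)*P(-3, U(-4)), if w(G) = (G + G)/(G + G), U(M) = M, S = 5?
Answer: 129/11 ≈ 11.727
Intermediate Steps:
w(G) = 1 (w(G) = (2*G)/((2*G)) = (2*G)*(1/(2*G)) = 1)
t = -129/55 (t = -3*(8/5 + 9/(-11)) = -3*(8*(⅕) + 9*(-1/11)) = -3*(8/5 - 9/11) = -3*43/55 = -129/55 ≈ -2.3455)
(w(7)*t)*P(-3, U(-4)) = (1*(-129/55))*(-5) = -129/55*(-5) = 129/11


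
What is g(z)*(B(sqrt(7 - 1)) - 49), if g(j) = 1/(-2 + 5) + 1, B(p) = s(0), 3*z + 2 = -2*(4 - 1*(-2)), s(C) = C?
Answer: -196/3 ≈ -65.333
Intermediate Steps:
z = -14/3 (z = -2/3 + (-2*(4 - 1*(-2)))/3 = -2/3 + (-2*(4 + 2))/3 = -2/3 + (-2*6)/3 = -2/3 + (1/3)*(-12) = -2/3 - 4 = -14/3 ≈ -4.6667)
B(p) = 0
g(j) = 4/3 (g(j) = 1/3 + 1 = 4/3)
g(z)*(B(sqrt(7 - 1)) - 49) = 4*(0 - 49)/3 = (4/3)*(-49) = -196/3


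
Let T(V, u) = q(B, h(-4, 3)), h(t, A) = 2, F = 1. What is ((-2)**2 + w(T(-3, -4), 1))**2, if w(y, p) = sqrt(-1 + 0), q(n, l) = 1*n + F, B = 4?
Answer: (4 + I)**2 ≈ 15.0 + 8.0*I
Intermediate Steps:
q(n, l) = 1 + n (q(n, l) = 1*n + 1 = n + 1 = 1 + n)
T(V, u) = 5 (T(V, u) = 1 + 4 = 5)
w(y, p) = I (w(y, p) = sqrt(-1) = I)
((-2)**2 + w(T(-3, -4), 1))**2 = ((-2)**2 + I)**2 = (4 + I)**2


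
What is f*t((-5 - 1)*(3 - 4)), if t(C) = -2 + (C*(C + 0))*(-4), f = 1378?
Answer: -201188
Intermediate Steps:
t(C) = -2 - 4*C² (t(C) = -2 + (C*C)*(-4) = -2 + C²*(-4) = -2 - 4*C²)
f*t((-5 - 1)*(3 - 4)) = 1378*(-2 - 4*(-5 - 1)²*(3 - 4)²) = 1378*(-2 - 4*(-6*(-1))²) = 1378*(-2 - 4*6²) = 1378*(-2 - 4*36) = 1378*(-2 - 144) = 1378*(-146) = -201188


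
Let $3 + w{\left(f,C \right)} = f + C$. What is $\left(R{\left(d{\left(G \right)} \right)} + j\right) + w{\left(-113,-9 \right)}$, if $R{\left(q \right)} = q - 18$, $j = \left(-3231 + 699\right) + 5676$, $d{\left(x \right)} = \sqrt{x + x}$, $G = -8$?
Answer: $3001 + 4 i \approx 3001.0 + 4.0 i$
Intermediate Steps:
$w{\left(f,C \right)} = -3 + C + f$ ($w{\left(f,C \right)} = -3 + \left(f + C\right) = -3 + \left(C + f\right) = -3 + C + f$)
$d{\left(x \right)} = \sqrt{2} \sqrt{x}$ ($d{\left(x \right)} = \sqrt{2 x} = \sqrt{2} \sqrt{x}$)
$j = 3144$ ($j = -2532 + 5676 = 3144$)
$R{\left(q \right)} = -18 + q$
$\left(R{\left(d{\left(G \right)} \right)} + j\right) + w{\left(-113,-9 \right)} = \left(\left(-18 + \sqrt{2} \sqrt{-8}\right) + 3144\right) - 125 = \left(\left(-18 + \sqrt{2} \cdot 2 i \sqrt{2}\right) + 3144\right) - 125 = \left(\left(-18 + 4 i\right) + 3144\right) - 125 = \left(3126 + 4 i\right) - 125 = 3001 + 4 i$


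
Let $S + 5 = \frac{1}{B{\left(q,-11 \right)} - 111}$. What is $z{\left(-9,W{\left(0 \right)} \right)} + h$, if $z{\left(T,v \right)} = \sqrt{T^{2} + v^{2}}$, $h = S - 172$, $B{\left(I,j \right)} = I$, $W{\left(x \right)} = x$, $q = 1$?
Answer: $- \frac{18481}{110} \approx -168.01$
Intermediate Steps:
$S = - \frac{551}{110}$ ($S = -5 + \frac{1}{1 - 111} = -5 + \frac{1}{-110} = -5 - \frac{1}{110} = - \frac{551}{110} \approx -5.0091$)
$h = - \frac{19471}{110}$ ($h = - \frac{551}{110} - 172 = - \frac{19471}{110} \approx -177.01$)
$z{\left(-9,W{\left(0 \right)} \right)} + h = \sqrt{\left(-9\right)^{2} + 0^{2}} - \frac{19471}{110} = \sqrt{81 + 0} - \frac{19471}{110} = \sqrt{81} - \frac{19471}{110} = 9 - \frac{19471}{110} = - \frac{18481}{110}$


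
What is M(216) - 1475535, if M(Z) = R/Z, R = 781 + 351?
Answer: -79678607/54 ≈ -1.4755e+6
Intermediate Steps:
R = 1132
M(Z) = 1132/Z
M(216) - 1475535 = 1132/216 - 1475535 = 1132*(1/216) - 1475535 = 283/54 - 1475535 = -79678607/54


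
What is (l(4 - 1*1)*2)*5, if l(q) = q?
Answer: 30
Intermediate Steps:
(l(4 - 1*1)*2)*5 = ((4 - 1*1)*2)*5 = ((4 - 1)*2)*5 = (3*2)*5 = 6*5 = 30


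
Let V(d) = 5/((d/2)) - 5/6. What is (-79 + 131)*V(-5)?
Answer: -442/3 ≈ -147.33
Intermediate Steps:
V(d) = -5/6 + 10/d (V(d) = 5/((d*(1/2))) - 5*1/6 = 5/((d/2)) - 5/6 = 5*(2/d) - 5/6 = 10/d - 5/6 = -5/6 + 10/d)
(-79 + 131)*V(-5) = (-79 + 131)*(-5/6 + 10/(-5)) = 52*(-5/6 + 10*(-1/5)) = 52*(-5/6 - 2) = 52*(-17/6) = -442/3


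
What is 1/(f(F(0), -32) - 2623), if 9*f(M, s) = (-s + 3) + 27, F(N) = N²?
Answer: -9/23545 ≈ -0.00038225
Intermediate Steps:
f(M, s) = 10/3 - s/9 (f(M, s) = ((-s + 3) + 27)/9 = ((3 - s) + 27)/9 = (30 - s)/9 = 10/3 - s/9)
1/(f(F(0), -32) - 2623) = 1/((10/3 - ⅑*(-32)) - 2623) = 1/((10/3 + 32/9) - 2623) = 1/(62/9 - 2623) = 1/(-23545/9) = -9/23545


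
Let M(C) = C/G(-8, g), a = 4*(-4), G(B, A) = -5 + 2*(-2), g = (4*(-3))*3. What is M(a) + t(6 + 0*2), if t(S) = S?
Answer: 70/9 ≈ 7.7778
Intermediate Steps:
g = -36 (g = -12*3 = -36)
G(B, A) = -9 (G(B, A) = -5 - 4 = -9)
a = -16
M(C) = -C/9 (M(C) = C/(-9) = C*(-⅑) = -C/9)
M(a) + t(6 + 0*2) = -⅑*(-16) + (6 + 0*2) = 16/9 + (6 + 0) = 16/9 + 6 = 70/9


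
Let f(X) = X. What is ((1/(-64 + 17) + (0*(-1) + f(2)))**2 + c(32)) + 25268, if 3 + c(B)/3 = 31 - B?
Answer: 55799153/2209 ≈ 25260.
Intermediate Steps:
c(B) = 84 - 3*B (c(B) = -9 + 3*(31 - B) = -9 + (93 - 3*B) = 84 - 3*B)
((1/(-64 + 17) + (0*(-1) + f(2)))**2 + c(32)) + 25268 = ((1/(-64 + 17) + (0*(-1) + 2))**2 + (84 - 3*32)) + 25268 = ((1/(-47) + (0 + 2))**2 + (84 - 96)) + 25268 = ((-1/47 + 2)**2 - 12) + 25268 = ((93/47)**2 - 12) + 25268 = (8649/2209 - 12) + 25268 = -17859/2209 + 25268 = 55799153/2209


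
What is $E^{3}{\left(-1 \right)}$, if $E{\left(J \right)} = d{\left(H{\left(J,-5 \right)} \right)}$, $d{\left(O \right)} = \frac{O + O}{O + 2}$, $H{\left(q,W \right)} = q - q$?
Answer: $0$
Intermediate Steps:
$H{\left(q,W \right)} = 0$
$d{\left(O \right)} = \frac{2 O}{2 + O}$
$E{\left(J \right)} = 0$ ($E{\left(J \right)} = 2 \cdot 0 \frac{1}{2 + 0} = 2 \cdot 0 \cdot \frac{1}{2} = 0$)
$E^{3}{\left(-1 \right)} = 0^{3} = 0$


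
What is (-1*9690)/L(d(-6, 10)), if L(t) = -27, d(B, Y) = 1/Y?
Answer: 3230/9 ≈ 358.89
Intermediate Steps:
(-1*9690)/L(d(-6, 10)) = -1*9690/(-27) = -9690*(-1/27) = 3230/9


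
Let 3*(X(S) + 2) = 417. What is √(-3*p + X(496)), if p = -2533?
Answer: 2*√1934 ≈ 87.955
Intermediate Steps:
X(S) = 137 (X(S) = -2 + (⅓)*417 = -2 + 139 = 137)
√(-3*p + X(496)) = √(-3*(-2533) + 137) = √(7599 + 137) = √7736 = 2*√1934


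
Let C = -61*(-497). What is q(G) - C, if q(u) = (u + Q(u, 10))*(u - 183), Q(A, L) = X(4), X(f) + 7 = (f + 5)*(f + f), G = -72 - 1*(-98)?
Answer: -44604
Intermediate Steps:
G = 26 (G = -72 + 98 = 26)
C = 30317
X(f) = -7 + 2*f*(5 + f) (X(f) = -7 + (f + 5)*(f + f) = -7 + (5 + f)*(2*f) = -7 + 2*f*(5 + f))
Q(A, L) = 65 (Q(A, L) = -7 + 2*4² + 10*4 = -7 + 2*16 + 40 = -7 + 32 + 40 = 65)
q(u) = (-183 + u)*(65 + u) (q(u) = (u + 65)*(u - 183) = (65 + u)*(-183 + u) = (-183 + u)*(65 + u))
q(G) - C = (-11895 + 26² - 118*26) - 1*30317 = (-11895 + 676 - 3068) - 30317 = -14287 - 30317 = -44604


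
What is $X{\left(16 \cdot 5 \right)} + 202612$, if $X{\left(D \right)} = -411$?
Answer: $202201$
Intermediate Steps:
$X{\left(16 \cdot 5 \right)} + 202612 = -411 + 202612 = 202201$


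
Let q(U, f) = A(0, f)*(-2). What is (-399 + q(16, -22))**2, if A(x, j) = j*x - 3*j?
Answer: 281961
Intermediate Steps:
A(x, j) = -3*j + j*x
q(U, f) = 6*f (q(U, f) = (f*(-3 + 0))*(-2) = (f*(-3))*(-2) = -3*f*(-2) = 6*f)
(-399 + q(16, -22))**2 = (-399 + 6*(-22))**2 = (-399 - 132)**2 = (-531)**2 = 281961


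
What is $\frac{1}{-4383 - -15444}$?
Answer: $\frac{1}{11061} \approx 9.0408 \cdot 10^{-5}$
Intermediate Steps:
$\frac{1}{-4383 - -15444} = \frac{1}{-4383 + 15444} = \frac{1}{11061}$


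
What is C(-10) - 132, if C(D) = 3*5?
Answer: -117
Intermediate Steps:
C(D) = 15
C(-10) - 132 = 15 - 132 = -117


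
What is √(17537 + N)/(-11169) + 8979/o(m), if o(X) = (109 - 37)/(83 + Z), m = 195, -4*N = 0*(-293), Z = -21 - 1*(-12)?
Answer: 110741/12 - √17537/11169 ≈ 9228.4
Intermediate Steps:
Z = -9 (Z = -21 + 12 = -9)
N = 0 (N = -0*(-293) = -¼*0 = 0)
o(X) = 36/37 (o(X) = (109 - 37)/(83 - 9) = 72/74 = 72*(1/74) = 36/37)
√(17537 + N)/(-11169) + 8979/o(m) = √(17537 + 0)/(-11169) + 8979/(36/37) = √17537*(-1/11169) + 8979*(37/36) = -√17537/11169 + 110741/12 = 110741/12 - √17537/11169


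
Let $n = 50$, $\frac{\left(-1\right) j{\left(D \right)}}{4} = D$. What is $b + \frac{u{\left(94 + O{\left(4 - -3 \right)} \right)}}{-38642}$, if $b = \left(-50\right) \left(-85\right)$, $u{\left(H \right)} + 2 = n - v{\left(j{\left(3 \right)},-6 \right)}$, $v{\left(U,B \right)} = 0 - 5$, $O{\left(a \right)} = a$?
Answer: $\frac{164228447}{38642} \approx 4250.0$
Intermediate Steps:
$j{\left(D \right)} = - 4 D$
$v{\left(U,B \right)} = -5$
$u{\left(H \right)} = 53$ ($u{\left(H \right)} = -2 + \left(50 - -5\right) = -2 + \left(50 + 5\right) = -2 + 55 = 53$)
$b = 4250$
$b + \frac{u{\left(94 + O{\left(4 - -3 \right)} \right)}}{-38642} = 4250 + \frac{53}{-38642} = 4250 + 53 \left(- \frac{1}{38642}\right) = 4250 - \frac{53}{38642} = \frac{164228447}{38642}$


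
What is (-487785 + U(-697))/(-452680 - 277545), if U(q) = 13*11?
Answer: 487642/730225 ≈ 0.66780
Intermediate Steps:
U(q) = 143
(-487785 + U(-697))/(-452680 - 277545) = (-487785 + 143)/(-452680 - 277545) = -487642/(-730225) = -487642*(-1/730225) = 487642/730225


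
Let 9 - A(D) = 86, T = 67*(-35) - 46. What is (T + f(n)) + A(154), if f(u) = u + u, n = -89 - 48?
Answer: -2742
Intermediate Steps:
n = -137
f(u) = 2*u
T = -2391 (T = -2345 - 46 = -2391)
A(D) = -77 (A(D) = 9 - 1*86 = 9 - 86 = -77)
(T + f(n)) + A(154) = (-2391 + 2*(-137)) - 77 = (-2391 - 274) - 77 = -2665 - 77 = -2742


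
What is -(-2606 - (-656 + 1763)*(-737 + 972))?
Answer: 262751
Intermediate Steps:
-(-2606 - (-656 + 1763)*(-737 + 972)) = -(-2606 - 1107*235) = -(-2606 - 1*260145) = -(-2606 - 260145) = -1*(-262751) = 262751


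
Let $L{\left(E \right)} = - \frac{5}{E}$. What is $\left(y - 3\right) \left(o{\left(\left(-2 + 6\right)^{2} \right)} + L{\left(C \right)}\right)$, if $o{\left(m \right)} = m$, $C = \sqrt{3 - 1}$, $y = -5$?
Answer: $-128 + 20 \sqrt{2} \approx -99.716$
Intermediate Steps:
$C = \sqrt{2} \approx 1.4142$
$\left(y - 3\right) \left(o{\left(\left(-2 + 6\right)^{2} \right)} + L{\left(C \right)}\right) = \left(-5 - 3\right) \left(\left(-2 + 6\right)^{2} - \frac{5}{\sqrt{2}}\right) = - 8 \left(4^{2} - 5 \frac{\sqrt{2}}{2}\right) = - 8 \left(16 - \frac{5 \sqrt{2}}{2}\right) = -128 + 20 \sqrt{2}$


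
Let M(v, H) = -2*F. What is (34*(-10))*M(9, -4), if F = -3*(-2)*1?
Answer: 4080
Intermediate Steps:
F = 6 (F = 6*1 = 6)
M(v, H) = -12 (M(v, H) = -2*6 = -12)
(34*(-10))*M(9, -4) = (34*(-10))*(-12) = -340*(-12) = 4080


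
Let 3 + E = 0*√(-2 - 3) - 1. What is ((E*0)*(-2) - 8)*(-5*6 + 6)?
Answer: 192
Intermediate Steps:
E = -4 (E = -3 + (0*√(-2 - 3) - 1) = -3 + (0*√(-5) - 1) = -3 + (0*(I*√5) - 1) = -3 + (0 - 1) = -3 - 1 = -4)
((E*0)*(-2) - 8)*(-5*6 + 6) = (-4*0*(-2) - 8)*(-5*6 + 6) = (0*(-2) - 8)*(-30 + 6) = (0 - 8)*(-24) = -8*(-24) = 192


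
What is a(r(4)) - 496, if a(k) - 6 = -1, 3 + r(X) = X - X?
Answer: -491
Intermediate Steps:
r(X) = -3 (r(X) = -3 + (X - X) = -3 + 0 = -3)
a(k) = 5 (a(k) = 6 - 1 = 5)
a(r(4)) - 496 = 5 - 496 = -491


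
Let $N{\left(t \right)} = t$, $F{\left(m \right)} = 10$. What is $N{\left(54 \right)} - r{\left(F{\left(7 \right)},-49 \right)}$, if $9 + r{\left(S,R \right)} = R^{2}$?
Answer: $-2338$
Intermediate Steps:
$r{\left(S,R \right)} = -9 + R^{2}$
$N{\left(54 \right)} - r{\left(F{\left(7 \right)},-49 \right)} = 54 - \left(-9 + \left(-49\right)^{2}\right) = 54 - \left(-9 + 2401\right) = 54 - 2392 = -2338$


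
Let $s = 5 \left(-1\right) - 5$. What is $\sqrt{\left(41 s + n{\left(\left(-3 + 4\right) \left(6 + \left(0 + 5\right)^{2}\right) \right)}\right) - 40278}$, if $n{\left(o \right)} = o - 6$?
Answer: $i \sqrt{40663} \approx 201.65 i$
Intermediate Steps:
$s = -10$ ($s = -5 - 5 = -10$)
$n{\left(o \right)} = -6 + o$ ($n{\left(o \right)} = o - 6 = -6 + o$)
$\sqrt{\left(41 s + n{\left(\left(-3 + 4\right) \left(6 + \left(0 + 5\right)^{2}\right) \right)}\right) - 40278} = \sqrt{\left(41 \left(-10\right) - \left(6 - \left(-3 + 4\right) \left(6 + \left(0 + 5\right)^{2}\right)\right)\right) - 40278} = \sqrt{\left(-410 - \left(6 - \left(6 + 5^{2}\right)\right)\right) - 40278} = \sqrt{\left(-410 - \left(6 - \left(6 + 25\right)\right)\right) - 40278} = \sqrt{\left(-410 + \left(-6 + 1 \cdot 31\right)\right) - 40278} = \sqrt{\left(-410 + \left(-6 + 31\right)\right) - 40278} = \sqrt{\left(-410 + 25\right) - 40278} = \sqrt{-385 - 40278} = \sqrt{-40663} = i \sqrt{40663}$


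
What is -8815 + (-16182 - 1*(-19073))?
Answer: -5924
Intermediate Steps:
-8815 + (-16182 - 1*(-19073)) = -8815 + (-16182 + 19073) = -8815 + 2891 = -5924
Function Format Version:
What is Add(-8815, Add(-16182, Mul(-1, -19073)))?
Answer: -5924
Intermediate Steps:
Add(-8815, Add(-16182, Mul(-1, -19073))) = Add(-8815, Add(-16182, 19073)) = Add(-8815, 2891) = -5924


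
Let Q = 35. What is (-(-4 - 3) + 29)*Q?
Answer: 1260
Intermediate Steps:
(-(-4 - 3) + 29)*Q = (-(-4 - 3) + 29)*35 = (-1*(-7) + 29)*35 = (7 + 29)*35 = 36*35 = 1260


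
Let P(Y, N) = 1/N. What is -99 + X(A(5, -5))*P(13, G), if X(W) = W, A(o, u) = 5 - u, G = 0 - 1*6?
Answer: -302/3 ≈ -100.67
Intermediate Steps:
G = -6 (G = 0 - 6 = -6)
-99 + X(A(5, -5))*P(13, G) = -99 + (5 - 1*(-5))/(-6) = -99 + (5 + 5)*(-⅙) = -99 + 10*(-⅙) = -99 - 5/3 = -302/3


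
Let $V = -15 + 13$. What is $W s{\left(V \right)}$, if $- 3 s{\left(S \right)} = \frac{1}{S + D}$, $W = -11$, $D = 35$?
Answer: $\frac{1}{9} \approx 0.11111$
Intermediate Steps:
$V = -2$
$s{\left(S \right)} = - \frac{1}{3 \left(35 + S\right)}$ ($s{\left(S \right)} = - \frac{1}{3 \left(S + 35\right)} = - \frac{1}{3 \left(35 + S\right)}$)
$W s{\left(V \right)} = - 11 \left(- \frac{1}{105 + 3 \left(-2\right)}\right) = - 11 \left(- \frac{1}{105 - 6}\right) = - 11 \left(- \frac{1}{99}\right) = - 11 \left(\left(-1\right) \frac{1}{99}\right) = \left(-11\right) \left(- \frac{1}{99}\right) = \frac{1}{9}$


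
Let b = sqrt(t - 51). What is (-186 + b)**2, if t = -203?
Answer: (186 - I*sqrt(254))**2 ≈ 34342.0 - 5928.7*I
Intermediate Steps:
b = I*sqrt(254) (b = sqrt(-203 - 51) = sqrt(-254) = I*sqrt(254) ≈ 15.937*I)
(-186 + b)**2 = (-186 + I*sqrt(254))**2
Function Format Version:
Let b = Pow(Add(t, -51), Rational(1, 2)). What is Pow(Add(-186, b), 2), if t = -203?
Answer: Pow(Add(186, Mul(-1, I, Pow(254, Rational(1, 2)))), 2) ≈ Add(34342., Mul(-5928.7, I))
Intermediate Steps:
b = Mul(I, Pow(254, Rational(1, 2))) (b = Pow(Add(-203, -51), Rational(1, 2)) = Pow(-254, Rational(1, 2)) = Mul(I, Pow(254, Rational(1, 2))) ≈ Mul(15.937, I))
Pow(Add(-186, b), 2) = Pow(Add(-186, Mul(I, Pow(254, Rational(1, 2)))), 2)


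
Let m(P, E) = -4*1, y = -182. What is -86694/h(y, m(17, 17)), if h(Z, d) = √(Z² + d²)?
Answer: -43347*√8285/8285 ≈ -476.23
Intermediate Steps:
m(P, E) = -4
-86694/h(y, m(17, 17)) = -86694/√((-182)² + (-4)²) = -86694/√(33124 + 16) = -86694*√8285/16570 = -43347*√8285/8285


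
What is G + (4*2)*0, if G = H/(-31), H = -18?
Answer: 18/31 ≈ 0.58065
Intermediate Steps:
G = 18/31 (G = -18/(-31) = -18*(-1/31) = 18/31 ≈ 0.58065)
G + (4*2)*0 = 18/31 + (4*2)*0 = 18/31 + 8*0 = 18/31 + 0 = 18/31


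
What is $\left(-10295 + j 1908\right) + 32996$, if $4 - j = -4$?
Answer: $37965$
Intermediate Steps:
$j = 8$ ($j = 4 - -4 = 4 + 4 = 8$)
$\left(-10295 + j 1908\right) + 32996 = \left(-10295 + 8 \cdot 1908\right) + 32996 = \left(-10295 + 15264\right) + 32996 = 4969 + 32996 = 37965$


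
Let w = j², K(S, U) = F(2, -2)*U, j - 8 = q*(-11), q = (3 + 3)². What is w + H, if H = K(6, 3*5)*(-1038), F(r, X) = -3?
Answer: 197254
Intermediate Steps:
q = 36 (q = 6² = 36)
j = -388 (j = 8 + 36*(-11) = 8 - 396 = -388)
K(S, U) = -3*U
H = 46710 (H = -9*5*(-1038) = -3*15*(-1038) = -45*(-1038) = 46710)
w = 150544 (w = (-388)² = 150544)
w + H = 150544 + 46710 = 197254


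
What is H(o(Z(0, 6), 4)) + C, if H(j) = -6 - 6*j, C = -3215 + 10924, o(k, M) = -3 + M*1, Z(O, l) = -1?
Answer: 7697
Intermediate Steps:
o(k, M) = -3 + M
C = 7709
H(o(Z(0, 6), 4)) + C = (-6 - 6*(-3 + 4)) + 7709 = (-6 - 6*1) + 7709 = (-6 - 6) + 7709 = -12 + 7709 = 7697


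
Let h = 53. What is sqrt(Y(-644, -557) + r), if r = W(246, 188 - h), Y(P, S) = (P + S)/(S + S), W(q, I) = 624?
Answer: sqrt(775719418)/1114 ≈ 25.002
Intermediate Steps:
Y(P, S) = (P + S)/(2*S) (Y(P, S) = (P + S)/((2*S)) = (P + S)*(1/(2*S)) = (P + S)/(2*S))
r = 624
sqrt(Y(-644, -557) + r) = sqrt((1/2)*(-644 - 557)/(-557) + 624) = sqrt((1/2)*(-1/557)*(-1201) + 624) = sqrt(1201/1114 + 624) = sqrt(696337/1114) = sqrt(775719418)/1114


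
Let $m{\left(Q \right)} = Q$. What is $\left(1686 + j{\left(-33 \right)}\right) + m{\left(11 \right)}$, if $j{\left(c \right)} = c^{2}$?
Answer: $2786$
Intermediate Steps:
$\left(1686 + j{\left(-33 \right)}\right) + m{\left(11 \right)} = \left(1686 + \left(-33\right)^{2}\right) + 11 = \left(1686 + 1089\right) + 11 = 2775 + 11 = 2786$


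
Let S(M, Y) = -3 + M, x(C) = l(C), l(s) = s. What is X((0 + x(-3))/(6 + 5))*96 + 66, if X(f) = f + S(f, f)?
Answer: -3018/11 ≈ -274.36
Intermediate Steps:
x(C) = C
X(f) = -3 + 2*f (X(f) = f + (-3 + f) = -3 + 2*f)
X((0 + x(-3))/(6 + 5))*96 + 66 = (-3 + 2*((0 - 3)/(6 + 5)))*96 + 66 = (-3 + 2*(-3/11))*96 + 66 = (-3 - 6/11)*96 + 66 = -39/11*96 + 66 = -3744/11 + 66 = -3018/11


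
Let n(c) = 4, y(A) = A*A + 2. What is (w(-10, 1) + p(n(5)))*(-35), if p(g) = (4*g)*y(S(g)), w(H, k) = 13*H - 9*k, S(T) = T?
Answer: -5215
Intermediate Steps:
y(A) = 2 + A² (y(A) = A² + 2 = 2 + A²)
w(H, k) = -9*k + 13*H
p(g) = 4*g*(2 + g²) (p(g) = (4*g)*(2 + g²) = 4*g*(2 + g²))
(w(-10, 1) + p(n(5)))*(-35) = ((-9*1 + 13*(-10)) + 4*4*(2 + 4²))*(-35) = ((-9 - 130) + 4*4*(2 + 16))*(-35) = (-139 + 4*4*18)*(-35) = (-139 + 288)*(-35) = 149*(-35) = -5215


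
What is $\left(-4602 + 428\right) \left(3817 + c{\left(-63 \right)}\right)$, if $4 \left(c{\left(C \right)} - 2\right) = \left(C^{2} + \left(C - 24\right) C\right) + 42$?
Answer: $-25845408$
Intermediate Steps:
$c{\left(C \right)} = \frac{25}{2} + \frac{C^{2}}{4} + \frac{C \left(-24 + C\right)}{4}$ ($c{\left(C \right)} = 2 + \frac{\left(C^{2} + \left(C - 24\right) C\right) + 42}{4} = 2 + \frac{\left(C^{2} + \left(-24 + C\right) C\right) + 42}{4} = 2 + \frac{\left(C^{2} + C \left(-24 + C\right)\right) + 42}{4} = 2 + \frac{42 + C^{2} + C \left(-24 + C\right)}{4} = 2 + \left(\frac{21}{2} + \frac{C^{2}}{4} + \frac{C \left(-24 + C\right)}{4}\right) = \frac{25}{2} + \frac{C^{2}}{4} + \frac{C \left(-24 + C\right)}{4}$)
$\left(-4602 + 428\right) \left(3817 + c{\left(-63 \right)}\right) = \left(-4602 + 428\right) \left(3817 + \left(\frac{25}{2} + \frac{\left(-63\right)^{2}}{2} - -378\right)\right) = - 4174 \left(3817 + \left(\frac{25}{2} + \frac{1}{2} \cdot 3969 + 378\right)\right) = - 4174 \left(3817 + \left(\frac{25}{2} + \frac{3969}{2} + 378\right)\right) = - 4174 \left(3817 + 2375\right) = \left(-4174\right) 6192 = -25845408$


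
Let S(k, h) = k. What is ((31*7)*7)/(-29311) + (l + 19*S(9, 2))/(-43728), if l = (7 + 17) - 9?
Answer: -11979113/213618568 ≈ -0.056077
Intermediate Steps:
l = 15 (l = 24 - 9 = 15)
((31*7)*7)/(-29311) + (l + 19*S(9, 2))/(-43728) = ((31*7)*7)/(-29311) + (15 + 19*9)/(-43728) = (217*7)*(-1/29311) + (15 + 171)*(-1/43728) = 1519*(-1/29311) + 186*(-1/43728) = -1519/29311 - 31/7288 = -11979113/213618568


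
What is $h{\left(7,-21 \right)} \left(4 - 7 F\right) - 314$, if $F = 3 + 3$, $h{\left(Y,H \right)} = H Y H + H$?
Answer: $-116822$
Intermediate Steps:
$h{\left(Y,H \right)} = H + Y H^{2}$ ($h{\left(Y,H \right)} = Y H^{2} + H = H + Y H^{2}$)
$F = 6$
$h{\left(7,-21 \right)} \left(4 - 7 F\right) - 314 = - 21 \left(1 - 147\right) \left(4 - 42\right) - 314 = \left(-21\right) \left(-146\right) \left(-38\right) - 314 = 3066 \left(-38\right) - 314 = -116508 - 314 = -116822$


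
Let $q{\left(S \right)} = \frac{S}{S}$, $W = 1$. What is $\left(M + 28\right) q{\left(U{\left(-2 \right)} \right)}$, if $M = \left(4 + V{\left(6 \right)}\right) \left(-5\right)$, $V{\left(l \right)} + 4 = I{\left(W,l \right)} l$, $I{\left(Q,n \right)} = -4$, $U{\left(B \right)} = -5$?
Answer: $148$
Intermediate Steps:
$q{\left(S \right)} = 1$
$V{\left(l \right)} = -4 - 4 l$
$M = 120$ ($M = \left(4 - 28\right) \left(-5\right) = \left(-24\right) \left(-5\right) = 120$)
$\left(M + 28\right) q{\left(U{\left(-2 \right)} \right)} = \left(120 + 28\right) 1 = 148 \cdot 1 = 148$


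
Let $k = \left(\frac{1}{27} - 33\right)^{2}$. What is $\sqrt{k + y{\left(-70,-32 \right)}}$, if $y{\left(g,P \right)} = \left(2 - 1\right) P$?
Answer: $\frac{2 \sqrt{192193}}{27} \approx 32.474$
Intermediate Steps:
$y{\left(g,P \right)} = P$ ($y{\left(g,P \right)} = 1 P = P$)
$k = \frac{792100}{729}$ ($k = \left(\frac{1}{27} - 33\right)^{2} = \left(- \frac{890}{27}\right)^{2} = \frac{792100}{729} \approx 1086.6$)
$\sqrt{k + y{\left(-70,-32 \right)}} = \sqrt{\frac{792100}{729} - 32} = \sqrt{\frac{768772}{729}} = \frac{2 \sqrt{192193}}{27}$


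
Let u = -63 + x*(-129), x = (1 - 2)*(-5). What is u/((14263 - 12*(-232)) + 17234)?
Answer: -236/11427 ≈ -0.020653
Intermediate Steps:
x = 5 (x = -1*(-5) = 5)
u = -708 (u = -63 + 5*(-129) = -63 - 645 = -708)
u/((14263 - 12*(-232)) + 17234) = -708/((14263 - 12*(-232)) + 17234) = -708/((14263 + 2784) + 17234) = -708/(17047 + 17234) = -708/34281 = -708*1/34281 = -236/11427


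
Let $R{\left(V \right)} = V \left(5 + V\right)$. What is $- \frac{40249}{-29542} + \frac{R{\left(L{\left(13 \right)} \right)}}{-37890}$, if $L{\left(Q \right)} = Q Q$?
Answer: $\frac{109387093}{186557730} \approx 0.58634$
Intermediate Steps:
$L{\left(Q \right)} = Q^{2}$
$- \frac{40249}{-29542} + \frac{R{\left(L{\left(13 \right)} \right)}}{-37890} = - \frac{40249}{-29542} + \frac{13^{2} \left(5 + 13^{2}\right)}{-37890} = \left(-40249\right) \left(- \frac{1}{29542}\right) + 169 \left(5 + 169\right) \left(- \frac{1}{37890}\right) = \frac{40249}{29542} + 169 \cdot 174 \left(- \frac{1}{37890}\right) = \frac{40249}{29542} + 29406 \left(- \frac{1}{37890}\right) = \frac{40249}{29542} - \frac{4901}{6315} = \frac{109387093}{186557730}$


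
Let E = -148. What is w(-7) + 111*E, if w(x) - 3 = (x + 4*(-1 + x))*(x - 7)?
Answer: -15879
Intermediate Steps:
w(x) = 3 + (-7 + x)*(-4 + 5*x) (w(x) = 3 + (x + 4*(-1 + x))*(x - 7) = 3 + (x + (-4 + 4*x))*(-7 + x) = 3 + (-4 + 5*x)*(-7 + x) = 3 + (-7 + x)*(-4 + 5*x))
w(-7) + 111*E = (31 - 39*(-7) + 5*(-7)²) + 111*(-148) = (31 + 273 + 5*49) - 16428 = (31 + 273 + 245) - 16428 = 549 - 16428 = -15879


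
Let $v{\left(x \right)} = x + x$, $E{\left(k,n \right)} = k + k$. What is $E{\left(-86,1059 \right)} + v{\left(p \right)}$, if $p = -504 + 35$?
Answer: $-1110$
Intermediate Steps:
$p = -469$
$E{\left(k,n \right)} = 2 k$
$v{\left(x \right)} = 2 x$
$E{\left(-86,1059 \right)} + v{\left(p \right)} = 2 \left(-86\right) + 2 \left(-469\right) = -172 - 938 = -1110$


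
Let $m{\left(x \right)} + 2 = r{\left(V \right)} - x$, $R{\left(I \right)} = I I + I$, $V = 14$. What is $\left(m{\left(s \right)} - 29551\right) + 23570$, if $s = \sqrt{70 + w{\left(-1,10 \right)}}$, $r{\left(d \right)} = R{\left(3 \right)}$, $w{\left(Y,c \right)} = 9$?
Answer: $-5971 - \sqrt{79} \approx -5979.9$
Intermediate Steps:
$R{\left(I \right)} = I + I^{2}$ ($R{\left(I \right)} = I^{2} + I = I + I^{2}$)
$r{\left(d \right)} = 12$ ($r{\left(d \right)} = 3 \left(1 + 3\right) = 3 \cdot 4 = 12$)
$s = \sqrt{79}$ ($s = \sqrt{70 + 9} = \sqrt{79} \approx 8.8882$)
$m{\left(x \right)} = 10 - x$ ($m{\left(x \right)} = -2 - \left(-12 + x\right) = 10 - x$)
$\left(m{\left(s \right)} - 29551\right) + 23570 = \left(\left(10 - \sqrt{79}\right) - 29551\right) + 23570 = \left(-29541 - \sqrt{79}\right) + 23570 = -5971 - \sqrt{79}$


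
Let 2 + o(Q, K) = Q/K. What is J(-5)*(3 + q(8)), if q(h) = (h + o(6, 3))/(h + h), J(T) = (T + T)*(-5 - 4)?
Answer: 315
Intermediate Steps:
o(Q, K) = -2 + Q/K
J(T) = -18*T (J(T) = (2*T)*(-9) = -18*T)
q(h) = ½ (q(h) = (h + (-2 + 6/3))/(h + h) = (h + (-2 + 6*(⅓)))/((2*h)) = (h + (-2 + 2))*(1/(2*h)) = (h + 0)*(1/(2*h)) = h*(1/(2*h)) = ½)
J(-5)*(3 + q(8)) = (-18*(-5))*(3 + ½) = 90*(7/2) = 315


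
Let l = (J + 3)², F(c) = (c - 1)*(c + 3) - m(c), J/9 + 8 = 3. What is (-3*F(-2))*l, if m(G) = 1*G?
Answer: 5292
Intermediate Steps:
m(G) = G
J = -45 (J = -72 + 9*3 = -72 + 27 = -45)
F(c) = -c + (-1 + c)*(3 + c) (F(c) = (c - 1)*(c + 3) - c = (-1 + c)*(3 + c) - c = -c + (-1 + c)*(3 + c))
l = 1764 (l = (-45 + 3)² = (-42)² = 1764)
(-3*F(-2))*l = -3*(-3 - 2 + (-2)²)*1764 = -3*(-3 - 2 + 4)*1764 = -3*(-1)*1764 = 3*1764 = 5292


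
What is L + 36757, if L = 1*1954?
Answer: 38711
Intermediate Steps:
L = 1954
L + 36757 = 1954 + 36757 = 38711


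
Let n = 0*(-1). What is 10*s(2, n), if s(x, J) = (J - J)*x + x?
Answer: 20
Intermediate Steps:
n = 0
s(x, J) = x (s(x, J) = 0*x + x = 0 + x = x)
10*s(2, n) = 10*2 = 20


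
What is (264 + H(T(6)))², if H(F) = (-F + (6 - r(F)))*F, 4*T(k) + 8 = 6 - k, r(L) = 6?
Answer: 67600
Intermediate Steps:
T(k) = -½ - k/4 (T(k) = -2 + (6 - k)/4 = -2 + (3/2 - k/4) = -½ - k/4)
H(F) = -F² (H(F) = (-F + (6 - 1*6))*F = (-F + (6 - 6))*F = (-F + 0)*F = (-F)*F = -F²)
(264 + H(T(6)))² = (264 - (-½ - ¼*6)²)² = (264 - (-½ - 3/2)²)² = (264 - 1*(-2)²)² = (264 - 1*4)² = (264 - 4)² = 260² = 67600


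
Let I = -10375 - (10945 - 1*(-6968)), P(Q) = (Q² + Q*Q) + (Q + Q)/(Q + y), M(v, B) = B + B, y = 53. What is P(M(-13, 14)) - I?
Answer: 2418392/81 ≈ 29857.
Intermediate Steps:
M(v, B) = 2*B
P(Q) = 2*Q² + 2*Q/(53 + Q) (P(Q) = (Q² + Q*Q) + (Q + Q)/(Q + 53) = (Q² + Q²) + (2*Q)/(53 + Q) = 2*Q² + 2*Q/(53 + Q))
I = -28288 (I = -10375 - (10945 + 6968) = -10375 - 1*17913 = -10375 - 17913 = -28288)
P(M(-13, 14)) - I = 2*(2*14)*(1 + (2*14)² + 53*(2*14))/(53 + 2*14) - 1*(-28288) = 2*28*(1 + 28² + 53*28)/(53 + 28) + 28288 = 2*28*(1 + 784 + 1484)/81 + 28288 = 2*28*(1/81)*2269 + 28288 = 127064/81 + 28288 = 2418392/81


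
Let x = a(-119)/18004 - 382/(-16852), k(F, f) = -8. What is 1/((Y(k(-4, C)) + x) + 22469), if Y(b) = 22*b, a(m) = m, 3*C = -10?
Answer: 10835836/241563465953 ≈ 4.4857e-5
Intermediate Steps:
C = -10/3 (C = (⅓)*(-10) = -10/3 ≈ -3.3333)
x = 174005/10835836 (x = -119/18004 - 382/(-16852) = -119*1/18004 - 382*(-1/16852) = -17/2572 + 191/8426 = 174005/10835836 ≈ 0.016058)
1/((Y(k(-4, C)) + x) + 22469) = 1/((22*(-8) + 174005/10835836) + 22469) = 1/((-176 + 174005/10835836) + 22469) = 1/(-1906933131/10835836 + 22469) = 1/(241563465953/10835836) = 10835836/241563465953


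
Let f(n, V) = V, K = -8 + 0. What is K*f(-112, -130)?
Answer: 1040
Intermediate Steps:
K = -8
K*f(-112, -130) = -8*(-130) = 1040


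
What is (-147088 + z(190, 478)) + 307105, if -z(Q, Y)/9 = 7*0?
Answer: 160017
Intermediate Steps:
z(Q, Y) = 0 (z(Q, Y) = -63*0 = -9*0 = 0)
(-147088 + z(190, 478)) + 307105 = (-147088 + 0) + 307105 = -147088 + 307105 = 160017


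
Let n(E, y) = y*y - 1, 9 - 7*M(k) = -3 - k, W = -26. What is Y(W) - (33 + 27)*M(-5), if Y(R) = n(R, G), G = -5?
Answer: -36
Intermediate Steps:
M(k) = 12/7 + k/7 (M(k) = 9/7 - (-3 - k)/7 = 9/7 + (3/7 + k/7) = 12/7 + k/7)
n(E, y) = -1 + y² (n(E, y) = y² - 1 = -1 + y²)
Y(R) = 24 (Y(R) = -1 + (-5)² = -1 + 25 = 24)
Y(W) - (33 + 27)*M(-5) = 24 - (33 + 27)*(12/7 + (⅐)*(-5)) = 24 - 60*(12/7 - 5/7) = 24 - 60 = -36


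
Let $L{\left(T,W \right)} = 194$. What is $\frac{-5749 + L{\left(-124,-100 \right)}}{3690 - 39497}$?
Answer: $\frac{5555}{35807} \approx 0.15514$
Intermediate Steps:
$\frac{-5749 + L{\left(-124,-100 \right)}}{3690 - 39497} = \frac{-5749 + 194}{3690 - 39497} = - \frac{5555}{-35807} = \left(-5555\right) \left(- \frac{1}{35807}\right) = \frac{5555}{35807}$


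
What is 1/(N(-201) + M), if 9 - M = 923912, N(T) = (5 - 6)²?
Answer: -1/923902 ≈ -1.0824e-6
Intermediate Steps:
N(T) = 1 (N(T) = (-1)² = 1)
M = -923903 (M = 9 - 1*923912 = 9 - 923912 = -923903)
1/(N(-201) + M) = 1/(1 - 923903) = 1/(-923902) = -1/923902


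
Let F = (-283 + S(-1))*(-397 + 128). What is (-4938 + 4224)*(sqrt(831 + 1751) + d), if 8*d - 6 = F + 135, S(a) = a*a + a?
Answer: -6806919 - 714*sqrt(2582) ≈ -6.8432e+6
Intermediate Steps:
S(a) = a + a**2 (S(a) = a**2 + a = a + a**2)
F = 76127 (F = (-283 - (1 - 1))*(-397 + 128) = (-283 - 1*0)*(-269) = (-283 + 0)*(-269) = -283*(-269) = 76127)
d = 19067/2 (d = 3/4 + (76127 + 135)/8 = 3/4 + (1/8)*76262 = 3/4 + 38131/4 = 19067/2 ≈ 9533.5)
(-4938 + 4224)*(sqrt(831 + 1751) + d) = (-4938 + 4224)*(sqrt(831 + 1751) + 19067/2) = -714*(sqrt(2582) + 19067/2) = -714*(19067/2 + sqrt(2582)) = -6806919 - 714*sqrt(2582)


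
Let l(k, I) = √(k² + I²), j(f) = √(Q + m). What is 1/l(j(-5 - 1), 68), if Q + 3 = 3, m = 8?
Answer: √1158/2316 ≈ 0.014693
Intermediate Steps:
Q = 0 (Q = -3 + 3 = 0)
j(f) = 2*√2 (j(f) = √(0 + 8) = √8 = 2*√2)
l(k, I) = √(I² + k²)
1/l(j(-5 - 1), 68) = 1/(√(68² + (2*√2)²)) = 1/(√(4624 + 8)) = 1/(√4632) = 1/(2*√1158) = √1158/2316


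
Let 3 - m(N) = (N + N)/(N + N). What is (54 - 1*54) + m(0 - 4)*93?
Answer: 186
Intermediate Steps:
m(N) = 2 (m(N) = 3 - (N + N)/(N + N) = 3 - 2*N/(2*N) = 3 - 2*N*1/(2*N) = 3 - 1*1 = 3 - 1 = 2)
(54 - 1*54) + m(0 - 4)*93 = (54 - 1*54) + 2*93 = (54 - 54) + 186 = 0 + 186 = 186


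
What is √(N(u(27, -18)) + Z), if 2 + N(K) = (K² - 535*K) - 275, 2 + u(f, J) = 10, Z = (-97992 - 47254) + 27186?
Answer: 9*I*√1513 ≈ 350.08*I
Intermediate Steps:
Z = -118060 (Z = -145246 + 27186 = -118060)
u(f, J) = 8 (u(f, J) = -2 + 10 = 8)
N(K) = -277 + K² - 535*K (N(K) = -2 + ((K² - 535*K) - 275) = -2 + (-275 + K² - 535*K) = -277 + K² - 535*K)
√(N(u(27, -18)) + Z) = √((-277 + 8² - 535*8) - 118060) = √((-277 + 64 - 4280) - 118060) = √(-4493 - 118060) = √(-122553) = 9*I*√1513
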